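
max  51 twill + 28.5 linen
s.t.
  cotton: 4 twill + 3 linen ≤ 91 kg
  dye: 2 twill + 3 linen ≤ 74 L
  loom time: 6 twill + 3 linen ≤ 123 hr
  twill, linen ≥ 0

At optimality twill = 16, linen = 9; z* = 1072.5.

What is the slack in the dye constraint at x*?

dye used = 2·16 + 3·9 = 59; slack = 74 − 59 = 15.

15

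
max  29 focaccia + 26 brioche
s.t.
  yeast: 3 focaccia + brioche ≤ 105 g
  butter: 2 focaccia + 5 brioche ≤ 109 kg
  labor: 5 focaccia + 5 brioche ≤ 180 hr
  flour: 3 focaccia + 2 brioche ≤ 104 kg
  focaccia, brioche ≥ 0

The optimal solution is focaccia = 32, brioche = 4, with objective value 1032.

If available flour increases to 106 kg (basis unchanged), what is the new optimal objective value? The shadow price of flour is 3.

1038

Δb = 2, so new z* = 1032 + (3)·(2) = 1032 + 6 = 1038.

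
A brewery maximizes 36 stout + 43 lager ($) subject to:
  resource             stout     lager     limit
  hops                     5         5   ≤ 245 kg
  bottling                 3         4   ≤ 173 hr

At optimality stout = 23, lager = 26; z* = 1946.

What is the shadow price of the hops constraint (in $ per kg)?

3

Check each constraint at x*: hops 245/245 (tight); bottling 173/173 (tight).
From A_Bᵀ y = c: 5·y_hops + 3·y_bottling = 36; 5·y_hops + 4·y_bottling = 43.
Solving: y_hops = 3, y_bottling = 7.
Shadow price of hops = 3.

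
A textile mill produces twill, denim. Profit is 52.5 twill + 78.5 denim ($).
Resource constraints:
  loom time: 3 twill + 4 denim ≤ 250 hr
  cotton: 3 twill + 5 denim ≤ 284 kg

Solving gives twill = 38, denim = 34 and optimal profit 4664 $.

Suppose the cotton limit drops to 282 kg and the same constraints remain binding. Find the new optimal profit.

4647

Check each constraint at x*: loom time 250/250 (tight); cotton 284/284 (tight).
Dual feasibility on the basic columns requires 3·y_loom time + 3·y_cotton = 52.5, 4·y_loom time + 5·y_cotton = 78.5.
Solving: y_loom time = 9, y_cotton = 8.5.
Δz = y_cotton·Δb = 8.5 × (-2) = -17, so new z* = 4664 − 17 = 4647.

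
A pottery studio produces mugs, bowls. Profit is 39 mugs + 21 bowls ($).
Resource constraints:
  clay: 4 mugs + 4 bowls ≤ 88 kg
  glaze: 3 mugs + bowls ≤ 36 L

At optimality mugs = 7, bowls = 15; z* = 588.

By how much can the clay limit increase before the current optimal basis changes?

56

Binding constraints: clay, glaze. The basis is B = [[4,4],[3,1]] with det -8.
Per unit increase in clay, x* moves by d = (-0.125, 0.375).
The basis stays optimal until mugs reaches 0; allowable increase = 56 kg.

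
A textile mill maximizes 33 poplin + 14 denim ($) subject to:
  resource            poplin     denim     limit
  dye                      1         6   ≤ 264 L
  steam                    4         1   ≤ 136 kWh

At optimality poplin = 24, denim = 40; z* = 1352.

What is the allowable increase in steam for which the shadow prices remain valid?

Binding constraints: dye, steam. The basis is B = [[1,6],[4,1]] with det -23.
Per unit increase in steam, x* moves by d = (0.2609, -0.0435).
The basis stays optimal until denim reaches 0; allowable increase = 920 kWh.

920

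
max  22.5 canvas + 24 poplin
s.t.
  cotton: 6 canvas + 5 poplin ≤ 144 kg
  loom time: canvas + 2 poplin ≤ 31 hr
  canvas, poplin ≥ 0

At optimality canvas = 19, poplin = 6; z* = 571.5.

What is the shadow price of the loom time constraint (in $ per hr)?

Check each constraint at x*: cotton 144/144 (tight); loom time 31/31 (tight).
The binding rows give the dual system: 6·y_cotton + 1·y_loom time = 22.5 and 5·y_cotton + 2·y_loom time = 24.
→ y_cotton = 3 and y_loom time = 4.5.
Shadow price of loom time = 4.5.

4.5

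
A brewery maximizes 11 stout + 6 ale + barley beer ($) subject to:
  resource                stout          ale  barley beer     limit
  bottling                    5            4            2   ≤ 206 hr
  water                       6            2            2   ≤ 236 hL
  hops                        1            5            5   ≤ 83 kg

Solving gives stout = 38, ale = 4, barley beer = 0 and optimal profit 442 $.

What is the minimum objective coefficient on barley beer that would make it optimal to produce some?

4

At the optimum: bottling uses 206 of 206 (binding); water uses 236 of 236 (binding); hops uses 58 of 83 (slack = 25).
Since hops is not tight, its dual is 0.
Dual feasibility on the basic columns requires 5·y_bottling + 6·y_water = 11, 4·y_bottling + 2·y_water = 6.
→ y_bottling = 1 and y_water = 1.
barley beer enters the basis when its profit ≥ yᵀa₃ = 1·2 + 1·2 = 4.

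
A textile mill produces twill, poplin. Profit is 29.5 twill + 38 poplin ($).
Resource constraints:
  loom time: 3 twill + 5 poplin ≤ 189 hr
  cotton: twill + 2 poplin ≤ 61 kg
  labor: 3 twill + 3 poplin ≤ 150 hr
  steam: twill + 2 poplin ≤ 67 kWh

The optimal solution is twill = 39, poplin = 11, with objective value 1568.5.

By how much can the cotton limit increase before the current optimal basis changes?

6

Binding constraints: cotton, labor. The basis is B = [[1,2],[3,3]] with det -3.
Per unit increase in cotton, x* moves by d = (-1, 1).
The basis stays optimal until steam becomes binding; allowable increase = 6 kg.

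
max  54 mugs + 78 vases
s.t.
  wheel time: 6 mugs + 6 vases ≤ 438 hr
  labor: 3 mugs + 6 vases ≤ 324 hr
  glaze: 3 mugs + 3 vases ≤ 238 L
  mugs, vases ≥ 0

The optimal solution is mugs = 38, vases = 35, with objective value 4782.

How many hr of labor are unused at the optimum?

labor used = 3·38 + 6·35 = 324; slack = 324 − 324 = 0.

0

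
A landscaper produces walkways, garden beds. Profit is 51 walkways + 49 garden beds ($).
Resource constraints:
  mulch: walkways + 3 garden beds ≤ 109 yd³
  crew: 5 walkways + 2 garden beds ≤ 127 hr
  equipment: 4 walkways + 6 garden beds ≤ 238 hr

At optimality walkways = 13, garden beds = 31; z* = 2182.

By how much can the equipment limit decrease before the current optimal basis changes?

Binding constraints: crew, equipment. The basis is B = [[5,2],[4,6]] with det 22.
Per unit decrease in equipment, x* moves by d = (0.0909, -0.2273).
The basis stays optimal until garden beds reaches 0; allowable decrease = 136.4 hr.

136.4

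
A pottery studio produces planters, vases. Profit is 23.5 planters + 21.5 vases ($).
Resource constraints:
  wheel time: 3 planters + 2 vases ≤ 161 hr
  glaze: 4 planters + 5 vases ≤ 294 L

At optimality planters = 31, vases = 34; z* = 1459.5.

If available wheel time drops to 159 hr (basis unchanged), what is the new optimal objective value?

At the optimum: wheel time uses 161 of 161 (binding); glaze uses 294 of 294 (binding).
The binding rows give the dual system: 3·y_wheel time + 4·y_glaze = 23.5 and 2·y_wheel time + 5·y_glaze = 21.5.
→ y_wheel time = 4.5 and y_glaze = 2.5.
Δz = y_wheel time·Δb = 4.5 × (-2) = -9, so new z* = 1459.5 − 9 = 1450.5.

1450.5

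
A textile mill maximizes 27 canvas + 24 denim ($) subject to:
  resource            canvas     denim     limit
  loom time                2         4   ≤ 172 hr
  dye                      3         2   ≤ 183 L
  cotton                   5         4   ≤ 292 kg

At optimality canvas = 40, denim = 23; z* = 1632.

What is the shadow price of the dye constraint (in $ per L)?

0

Binding: loom time and cotton. Non-binding: dye (17 unused).
Since dye is not tight, its dual is 0.
From A_Bᵀ y = c: 2·y_loom time + 5·y_cotton = 27; 4·y_loom time + 4·y_cotton = 24.
Solving: y_loom time = 1, y_cotton = 5.
Shadow price of dye = 0.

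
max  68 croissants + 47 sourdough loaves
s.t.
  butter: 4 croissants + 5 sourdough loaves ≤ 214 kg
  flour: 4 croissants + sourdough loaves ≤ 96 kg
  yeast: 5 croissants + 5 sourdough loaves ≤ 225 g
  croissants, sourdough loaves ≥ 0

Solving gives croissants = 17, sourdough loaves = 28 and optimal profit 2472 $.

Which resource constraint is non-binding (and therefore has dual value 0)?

butter

butter: 208/214 (slack 6)
flour: 96/96 (binding)
yeast: 225/225 (binding)
By complementary slackness, a constraint with positive slack has shadow price 0 → butter.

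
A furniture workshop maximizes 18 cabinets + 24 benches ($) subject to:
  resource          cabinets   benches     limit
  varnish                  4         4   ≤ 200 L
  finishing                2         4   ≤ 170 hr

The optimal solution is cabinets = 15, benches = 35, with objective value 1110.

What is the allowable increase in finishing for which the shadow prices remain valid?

30

Binding constraints: varnish, finishing. The basis is B = [[4,4],[2,4]] with det 8.
Per unit increase in finishing, x* moves by d = (-0.5, 0.5).
The basis stays optimal until cabinets reaches 0; allowable increase = 30 hr.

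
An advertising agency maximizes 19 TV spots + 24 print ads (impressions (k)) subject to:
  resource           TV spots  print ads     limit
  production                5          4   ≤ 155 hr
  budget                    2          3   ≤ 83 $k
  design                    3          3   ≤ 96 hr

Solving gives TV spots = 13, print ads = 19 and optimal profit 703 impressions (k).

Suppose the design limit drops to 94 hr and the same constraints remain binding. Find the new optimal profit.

697

Binding: budget and design. Non-binding: production (14 unused).
By complementary slackness, y = 0 for the non-binding constraint.
The binding rows give the dual system: 2·y_budget + 3·y_design = 19 and 3·y_budget + 3·y_design = 24.
Solving: y_budget = 5, y_design = 3.
Δz = y_design·Δb = 3 × (-2) = -6, so new z* = 703 − 6 = 697.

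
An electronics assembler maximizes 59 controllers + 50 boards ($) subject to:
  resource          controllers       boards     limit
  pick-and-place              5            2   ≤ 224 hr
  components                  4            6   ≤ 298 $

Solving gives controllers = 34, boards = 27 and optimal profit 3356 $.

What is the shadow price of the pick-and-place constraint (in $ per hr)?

7

Both pick-and-place and components are binding at x*.
From A_Bᵀ y = c: 5·y_pick-and-place + 4·y_components = 59; 2·y_pick-and-place + 6·y_components = 50.
→ y_pick-and-place = 7 and y_components = 6.
Shadow price of pick-and-place = 7.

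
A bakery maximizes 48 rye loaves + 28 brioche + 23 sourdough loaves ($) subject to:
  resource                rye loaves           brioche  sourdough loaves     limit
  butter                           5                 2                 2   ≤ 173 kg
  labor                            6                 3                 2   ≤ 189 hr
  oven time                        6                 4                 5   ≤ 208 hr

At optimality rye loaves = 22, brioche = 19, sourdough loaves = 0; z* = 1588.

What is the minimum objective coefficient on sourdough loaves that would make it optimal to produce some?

At the optimum: butter uses 148 of 173 (slack = 25); labor uses 189 of 189 (binding); oven time uses 208 of 208 (binding).
Since butter is not tight, its dual is 0.
Dual feasibility on the basic columns requires 6·y_labor + 6·y_oven time = 48, 3·y_labor + 4·y_oven time = 28.
This yields shadow prices y_labor = 4, y_oven time = 4.
sourdough loaves enters the basis when its profit ≥ yᵀa₃ = 4·2 + 4·5 = 28.

28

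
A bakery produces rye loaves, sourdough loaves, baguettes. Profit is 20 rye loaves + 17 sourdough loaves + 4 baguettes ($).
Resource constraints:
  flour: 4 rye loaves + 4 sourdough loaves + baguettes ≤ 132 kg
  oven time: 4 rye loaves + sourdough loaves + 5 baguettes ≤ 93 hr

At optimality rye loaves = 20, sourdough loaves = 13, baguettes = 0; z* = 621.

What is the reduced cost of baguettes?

At the optimum: flour uses 132 of 132 (binding); oven time uses 93 of 93 (binding).
From A_Bᵀ y = c: 4·y_flour + 4·y_oven time = 20; 4·y_flour + 1·y_oven time = 17.
Solving: y_flour = 4, y_oven time = 1.
Reduced cost of baguettes: c₃ − yᵀa₃ = 4 − (4·1 + 1·5) = 4 − 9 = -5.

-5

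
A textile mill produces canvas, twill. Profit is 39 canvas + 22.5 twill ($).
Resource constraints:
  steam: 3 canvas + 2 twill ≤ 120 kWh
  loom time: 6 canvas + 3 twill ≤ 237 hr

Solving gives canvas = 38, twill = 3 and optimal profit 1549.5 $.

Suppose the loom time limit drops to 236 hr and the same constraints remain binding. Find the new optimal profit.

At the optimum: steam uses 120 of 120 (binding); loom time uses 237 of 237 (binding).
The binding rows give the dual system: 3·y_steam + 6·y_loom time = 39 and 2·y_steam + 3·y_loom time = 22.5.
Solving: y_steam = 6, y_loom time = 3.5.
Δz = y_loom time·Δb = 3.5 × (-1) = -3.5, so new z* = 1549.5 − 3.5 = 1546.

1546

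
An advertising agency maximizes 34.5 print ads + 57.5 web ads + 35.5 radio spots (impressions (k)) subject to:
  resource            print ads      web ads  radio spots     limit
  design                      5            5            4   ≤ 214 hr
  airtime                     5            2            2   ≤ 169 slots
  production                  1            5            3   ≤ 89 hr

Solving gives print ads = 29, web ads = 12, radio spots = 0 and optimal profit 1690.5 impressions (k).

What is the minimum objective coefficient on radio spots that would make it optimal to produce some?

38.5

At the optimum: design uses 205 of 214 (slack = 9); airtime uses 169 of 169 (binding); production uses 89 of 89 (binding).
By complementary slackness, y = 0 for the non-binding constraint.
The binding rows give the dual system: 5·y_airtime + 1·y_production = 34.5 and 2·y_airtime + 5·y_production = 57.5.
This yields shadow prices y_airtime = 5, y_production = 9.5.
radio spots enters the basis when its profit ≥ yᵀa₃ = 5·2 + 9.5·3 = 38.5.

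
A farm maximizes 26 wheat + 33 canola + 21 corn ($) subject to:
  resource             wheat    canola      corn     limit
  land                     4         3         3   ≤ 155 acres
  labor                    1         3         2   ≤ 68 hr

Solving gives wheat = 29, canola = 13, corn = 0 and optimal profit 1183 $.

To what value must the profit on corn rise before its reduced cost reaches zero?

27

Both land and labor are binding at x*.
The binding rows give the dual system: 4·y_land + 1·y_labor = 26 and 3·y_land + 3·y_labor = 33.
This yields shadow prices y_land = 5, y_labor = 6.
corn enters the basis when its profit ≥ yᵀa₃ = 5·3 + 6·2 = 27.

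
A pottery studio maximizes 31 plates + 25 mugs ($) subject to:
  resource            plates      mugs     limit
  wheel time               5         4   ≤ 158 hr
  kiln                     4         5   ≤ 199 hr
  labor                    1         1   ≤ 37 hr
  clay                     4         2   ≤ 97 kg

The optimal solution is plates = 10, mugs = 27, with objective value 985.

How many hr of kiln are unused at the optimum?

24

kiln used = 4·10 + 5·27 = 175; slack = 199 − 175 = 24.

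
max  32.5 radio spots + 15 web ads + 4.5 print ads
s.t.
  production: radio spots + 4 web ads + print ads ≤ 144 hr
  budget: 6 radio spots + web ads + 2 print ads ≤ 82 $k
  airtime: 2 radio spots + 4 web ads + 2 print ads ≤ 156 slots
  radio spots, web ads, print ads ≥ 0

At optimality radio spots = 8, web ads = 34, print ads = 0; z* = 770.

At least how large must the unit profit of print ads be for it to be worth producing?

12.5

At the optimum: production uses 144 of 144 (binding); budget uses 82 of 82 (binding); airtime uses 152 of 156 (slack = 4).
Slack constraints have shadow price 0 (complementary slackness).
The binding rows give the dual system: 1·y_production + 6·y_budget = 32.5 and 4·y_production + 1·y_budget = 15.
This yields shadow prices y_production = 2.5, y_budget = 5.
print ads enters the basis when its profit ≥ yᵀa₃ = 2.5·1 + 5·2 = 12.5.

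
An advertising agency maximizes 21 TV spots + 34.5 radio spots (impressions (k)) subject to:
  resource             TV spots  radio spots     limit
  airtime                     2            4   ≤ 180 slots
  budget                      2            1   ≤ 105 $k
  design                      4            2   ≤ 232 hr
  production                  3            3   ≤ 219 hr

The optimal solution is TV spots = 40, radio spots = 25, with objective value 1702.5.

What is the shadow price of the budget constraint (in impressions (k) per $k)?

2.5

Binding: airtime and budget. Non-binding: design (22 unused), production (24 unused).
By complementary slackness, y = 0 for the non-binding constraints.
The binding rows give the dual system: 2·y_airtime + 2·y_budget = 21 and 4·y_airtime + 1·y_budget = 34.5.
→ y_airtime = 8 and y_budget = 2.5.
Shadow price of budget = 2.5.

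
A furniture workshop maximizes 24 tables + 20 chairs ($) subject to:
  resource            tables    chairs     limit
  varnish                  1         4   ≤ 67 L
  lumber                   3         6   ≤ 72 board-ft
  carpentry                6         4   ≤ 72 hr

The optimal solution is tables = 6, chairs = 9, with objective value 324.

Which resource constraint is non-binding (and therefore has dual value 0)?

varnish

varnish: 42/67 (slack 25)
lumber: 72/72 (binding)
carpentry: 72/72 (binding)
By complementary slackness, a constraint with positive slack has shadow price 0 → varnish.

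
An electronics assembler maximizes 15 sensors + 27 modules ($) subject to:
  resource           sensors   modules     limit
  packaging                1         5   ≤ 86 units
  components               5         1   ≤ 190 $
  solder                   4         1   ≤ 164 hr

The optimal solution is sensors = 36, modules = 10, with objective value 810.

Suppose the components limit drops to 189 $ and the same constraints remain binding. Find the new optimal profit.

808

Binding: packaging and components. Non-binding: solder (10 unused).
By complementary slackness, y = 0 for the non-binding constraint.
Dual feasibility on the basic columns requires 1·y_packaging + 5·y_components = 15, 5·y_packaging + 1·y_components = 27.
Solving: y_packaging = 5, y_components = 2.
Δz = y_components·Δb = 2 × (-1) = -2, so new z* = 810 − 2 = 808.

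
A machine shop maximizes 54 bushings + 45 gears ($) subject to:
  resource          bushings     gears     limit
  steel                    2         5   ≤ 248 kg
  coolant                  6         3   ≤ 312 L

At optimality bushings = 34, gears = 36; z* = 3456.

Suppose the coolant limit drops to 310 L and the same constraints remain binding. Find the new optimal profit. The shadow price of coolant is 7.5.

Δb = -2, so new z* = 3456 + (7.5)·(-2) = 3456 − 15 = 3441.

3441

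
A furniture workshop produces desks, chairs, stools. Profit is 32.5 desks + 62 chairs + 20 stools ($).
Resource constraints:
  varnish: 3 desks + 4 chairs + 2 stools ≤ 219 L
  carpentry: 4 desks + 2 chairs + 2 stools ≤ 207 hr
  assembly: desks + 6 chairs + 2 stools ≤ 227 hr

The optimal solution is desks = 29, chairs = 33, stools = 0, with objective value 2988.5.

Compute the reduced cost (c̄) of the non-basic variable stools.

Binding: varnish and assembly. Non-binding: carpentry (25 unused).
Slack constraints have shadow price 0 (complementary slackness).
The binding rows give the dual system: 3·y_varnish + 1·y_assembly = 32.5 and 4·y_varnish + 6·y_assembly = 62.
This yields shadow prices y_varnish = 9.5, y_assembly = 4.
Reduced cost of stools: c₃ − yᵀa₃ = 20 − (9.5·2 + 4·2) = 20 − 27 = -7.

-7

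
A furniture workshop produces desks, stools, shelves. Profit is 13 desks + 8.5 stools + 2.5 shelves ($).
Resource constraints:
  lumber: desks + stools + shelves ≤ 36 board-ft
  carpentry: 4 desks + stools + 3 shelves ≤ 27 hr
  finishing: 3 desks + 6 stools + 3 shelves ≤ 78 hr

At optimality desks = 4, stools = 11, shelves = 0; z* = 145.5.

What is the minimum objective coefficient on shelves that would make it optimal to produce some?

10.5

Binding: carpentry and finishing. Non-binding: lumber (21 unused).
Since lumber is not tight, its dual is 0.
From A_Bᵀ y = c: 4·y_carpentry + 3·y_finishing = 13; 1·y_carpentry + 6·y_finishing = 8.5.
Solving: y_carpentry = 2.5, y_finishing = 1.
shelves enters the basis when its profit ≥ yᵀa₃ = 2.5·3 + 1·3 = 10.5.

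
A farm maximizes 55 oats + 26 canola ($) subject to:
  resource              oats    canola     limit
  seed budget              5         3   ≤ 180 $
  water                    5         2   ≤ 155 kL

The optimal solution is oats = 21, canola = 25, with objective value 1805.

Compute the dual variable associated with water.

7

Check each constraint at x*: seed budget 180/180 (tight); water 155/155 (tight).
The binding rows give the dual system: 5·y_seed budget + 5·y_water = 55 and 3·y_seed budget + 2·y_water = 26.
→ y_seed budget = 4 and y_water = 7.
Shadow price of water = 7.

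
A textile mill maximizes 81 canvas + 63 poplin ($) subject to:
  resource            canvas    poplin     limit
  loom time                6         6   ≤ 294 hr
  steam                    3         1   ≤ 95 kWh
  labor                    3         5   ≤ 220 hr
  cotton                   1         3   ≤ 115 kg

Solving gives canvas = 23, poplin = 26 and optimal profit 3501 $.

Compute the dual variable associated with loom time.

At the optimum: loom time uses 294 of 294 (binding); steam uses 95 of 95 (binding); labor uses 199 of 220 (slack = 21); cotton uses 101 of 115 (slack = 14).
By complementary slackness, y = 0 for the non-binding constraints.
From A_Bᵀ y = c: 6·y_loom time + 3·y_steam = 81; 6·y_loom time + 1·y_steam = 63.
Solving: y_loom time = 9, y_steam = 9.
Shadow price of loom time = 9.

9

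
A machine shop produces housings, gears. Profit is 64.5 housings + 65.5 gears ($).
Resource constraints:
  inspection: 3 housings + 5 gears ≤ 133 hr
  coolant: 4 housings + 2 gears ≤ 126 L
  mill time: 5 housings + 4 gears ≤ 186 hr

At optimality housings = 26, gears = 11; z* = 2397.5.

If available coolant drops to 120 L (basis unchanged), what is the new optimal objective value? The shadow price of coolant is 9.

2343.5

Δb = -6, so new z* = 2397.5 + (9)·(-6) = 2397.5 − 54 = 2343.5.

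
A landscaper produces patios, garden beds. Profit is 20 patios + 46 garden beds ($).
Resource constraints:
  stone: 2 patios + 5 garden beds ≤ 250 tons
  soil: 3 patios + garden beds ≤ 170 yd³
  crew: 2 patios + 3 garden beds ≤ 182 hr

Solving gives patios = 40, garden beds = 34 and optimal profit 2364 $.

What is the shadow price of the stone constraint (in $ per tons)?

Check each constraint at x*: stone 250/250 (tight); soil 154/170 (slack 16); crew 182/182 (tight).
Slack constraints have shadow price 0 (complementary slackness).
The binding rows give the dual system: 2·y_stone + 2·y_crew = 20 and 5·y_stone + 3·y_crew = 46.
→ y_stone = 8 and y_crew = 2.
Shadow price of stone = 8.

8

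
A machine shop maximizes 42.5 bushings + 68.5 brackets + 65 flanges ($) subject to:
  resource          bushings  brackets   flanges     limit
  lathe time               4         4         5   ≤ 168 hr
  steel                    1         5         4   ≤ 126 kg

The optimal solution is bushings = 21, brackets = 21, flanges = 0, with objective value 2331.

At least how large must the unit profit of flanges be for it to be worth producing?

71

Both lathe time and steel are binding at x*.
Dual feasibility on the basic columns requires 4·y_lathe time + 1·y_steel = 42.5, 4·y_lathe time + 5·y_steel = 68.5.
→ y_lathe time = 9 and y_steel = 6.5.
flanges enters the basis when its profit ≥ yᵀa₃ = 9·5 + 6.5·4 = 71.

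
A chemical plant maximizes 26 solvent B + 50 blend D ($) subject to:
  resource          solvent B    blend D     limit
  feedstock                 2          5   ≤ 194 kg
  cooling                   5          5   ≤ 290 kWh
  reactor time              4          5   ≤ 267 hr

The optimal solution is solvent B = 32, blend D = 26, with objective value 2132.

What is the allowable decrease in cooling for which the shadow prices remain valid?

Binding constraints: feedstock, cooling. The basis is B = [[2,5],[5,5]] with det -15.
Per unit decrease in cooling, x* moves by d = (-0.3333, 0.1333).
The basis stays optimal until solvent B reaches 0; allowable decrease = 96 kWh.

96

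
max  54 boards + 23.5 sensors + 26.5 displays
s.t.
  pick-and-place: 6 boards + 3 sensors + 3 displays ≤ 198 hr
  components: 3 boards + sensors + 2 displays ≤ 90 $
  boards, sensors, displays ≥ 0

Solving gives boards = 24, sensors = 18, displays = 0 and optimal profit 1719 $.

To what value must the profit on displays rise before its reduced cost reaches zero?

30.5

Both pick-and-place and components are binding at x*.
Dual feasibility on the basic columns requires 6·y_pick-and-place + 3·y_components = 54, 3·y_pick-and-place + 1·y_components = 23.5.
→ y_pick-and-place = 5.5 and y_components = 7.
displays enters the basis when its profit ≥ yᵀa₃ = 5.5·3 + 7·2 = 30.5.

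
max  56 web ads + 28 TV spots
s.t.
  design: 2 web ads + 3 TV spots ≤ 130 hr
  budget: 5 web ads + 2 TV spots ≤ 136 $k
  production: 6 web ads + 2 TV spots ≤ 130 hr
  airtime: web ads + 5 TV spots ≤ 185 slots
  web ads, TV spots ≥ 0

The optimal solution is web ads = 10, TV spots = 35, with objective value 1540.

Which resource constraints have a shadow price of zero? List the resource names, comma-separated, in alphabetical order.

design: 125/130 (slack 5)
budget: 120/136 (slack 16)
production: 130/130 (binding)
airtime: 185/185 (binding)
By complementary slackness, a constraint with positive slack has shadow price 0 → budget, design.

budget, design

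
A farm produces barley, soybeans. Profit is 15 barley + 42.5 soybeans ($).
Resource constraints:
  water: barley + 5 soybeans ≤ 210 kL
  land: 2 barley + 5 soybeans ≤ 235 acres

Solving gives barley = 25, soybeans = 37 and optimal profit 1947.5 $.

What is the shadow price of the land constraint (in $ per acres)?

6.5

Both water and land are binding at x*.
From A_Bᵀ y = c: 1·y_water + 2·y_land = 15; 5·y_water + 5·y_land = 42.5.
This yields shadow prices y_water = 2, y_land = 6.5.
Shadow price of land = 6.5.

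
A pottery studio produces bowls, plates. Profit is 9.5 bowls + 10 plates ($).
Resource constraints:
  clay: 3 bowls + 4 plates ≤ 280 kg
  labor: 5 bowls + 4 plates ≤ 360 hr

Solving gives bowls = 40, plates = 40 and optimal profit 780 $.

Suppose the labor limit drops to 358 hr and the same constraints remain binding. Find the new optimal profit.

Both clay and labor are binding at x*.
Dual feasibility on the basic columns requires 3·y_clay + 5·y_labor = 9.5, 4·y_clay + 4·y_labor = 10.
→ y_clay = 1.5 and y_labor = 1.
Δz = y_labor·Δb = 1 × (-2) = -2, so new z* = 780 − 2 = 778.

778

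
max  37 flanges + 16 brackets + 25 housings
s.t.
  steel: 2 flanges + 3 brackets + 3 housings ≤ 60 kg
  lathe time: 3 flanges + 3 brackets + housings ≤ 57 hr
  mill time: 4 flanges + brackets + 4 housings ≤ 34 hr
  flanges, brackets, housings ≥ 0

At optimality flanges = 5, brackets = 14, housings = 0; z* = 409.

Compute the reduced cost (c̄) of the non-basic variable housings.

At the optimum: steel uses 52 of 60 (slack = 8); lathe time uses 57 of 57 (binding); mill time uses 34 of 34 (binding).
By complementary slackness, y = 0 for the non-binding constraint.
Dual feasibility on the basic columns requires 3·y_lathe time + 4·y_mill time = 37, 3·y_lathe time + 1·y_mill time = 16.
This yields shadow prices y_lathe time = 3, y_mill time = 7.
Reduced cost of housings: c₃ − yᵀa₃ = 25 − (3·1 + 7·4) = 25 − 31 = -6.

-6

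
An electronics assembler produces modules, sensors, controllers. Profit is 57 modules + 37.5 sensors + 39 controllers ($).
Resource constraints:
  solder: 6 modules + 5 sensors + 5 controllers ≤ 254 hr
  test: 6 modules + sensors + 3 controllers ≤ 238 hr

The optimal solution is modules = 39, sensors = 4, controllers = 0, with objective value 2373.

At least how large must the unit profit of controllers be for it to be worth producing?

42.5

Both solder and test are binding at x*.
Dual feasibility on the basic columns requires 6·y_solder + 6·y_test = 57, 5·y_solder + 1·y_test = 37.5.
→ y_solder = 7 and y_test = 2.5.
controllers enters the basis when its profit ≥ yᵀa₃ = 7·5 + 2.5·3 = 42.5.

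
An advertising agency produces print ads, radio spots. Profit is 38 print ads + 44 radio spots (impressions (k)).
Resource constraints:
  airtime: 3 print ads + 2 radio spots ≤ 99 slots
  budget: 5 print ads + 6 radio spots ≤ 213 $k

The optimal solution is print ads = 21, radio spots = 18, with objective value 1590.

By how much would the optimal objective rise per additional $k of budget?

7

Both airtime and budget are binding at x*.
Dual feasibility on the basic columns requires 3·y_airtime + 5·y_budget = 38, 2·y_airtime + 6·y_budget = 44.
Solving: y_airtime = 1, y_budget = 7.
Shadow price of budget = 7.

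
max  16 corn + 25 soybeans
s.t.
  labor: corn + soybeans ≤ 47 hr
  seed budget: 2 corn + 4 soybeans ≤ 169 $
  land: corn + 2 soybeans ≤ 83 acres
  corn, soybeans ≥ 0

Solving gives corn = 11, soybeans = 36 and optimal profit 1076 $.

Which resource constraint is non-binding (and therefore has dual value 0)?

labor: 47/47 (binding)
seed budget: 166/169 (slack 3)
land: 83/83 (binding)
By complementary slackness, a constraint with positive slack has shadow price 0 → seed budget.

seed budget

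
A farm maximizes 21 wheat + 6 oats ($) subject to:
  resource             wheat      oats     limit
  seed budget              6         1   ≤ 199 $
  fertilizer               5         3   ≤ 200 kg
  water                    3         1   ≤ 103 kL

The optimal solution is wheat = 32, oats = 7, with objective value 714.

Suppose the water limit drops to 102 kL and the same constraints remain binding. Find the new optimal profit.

Check each constraint at x*: seed budget 199/199 (tight); fertilizer 181/200 (slack 19); water 103/103 (tight).
Slack constraints have shadow price 0 (complementary slackness).
From A_Bᵀ y = c: 6·y_seed budget + 3·y_water = 21; 1·y_seed budget + 1·y_water = 6.
→ y_seed budget = 1 and y_water = 5.
Δz = y_water·Δb = 5 × (-1) = -5, so new z* = 714 − 5 = 709.

709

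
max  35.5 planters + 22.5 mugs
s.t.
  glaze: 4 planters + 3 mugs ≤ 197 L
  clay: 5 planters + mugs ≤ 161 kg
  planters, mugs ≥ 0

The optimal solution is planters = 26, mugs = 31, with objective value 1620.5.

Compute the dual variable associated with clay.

Check each constraint at x*: glaze 197/197 (tight); clay 161/161 (tight).
From A_Bᵀ y = c: 4·y_glaze + 5·y_clay = 35.5; 3·y_glaze + 1·y_clay = 22.5.
→ y_glaze = 7 and y_clay = 1.5.
Shadow price of clay = 1.5.

1.5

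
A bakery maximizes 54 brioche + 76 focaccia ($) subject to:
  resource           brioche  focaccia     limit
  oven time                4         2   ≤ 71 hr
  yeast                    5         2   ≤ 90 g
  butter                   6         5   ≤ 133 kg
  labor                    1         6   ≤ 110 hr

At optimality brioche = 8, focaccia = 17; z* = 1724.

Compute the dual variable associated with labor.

At the optimum: oven time uses 66 of 71 (slack = 5); yeast uses 74 of 90 (slack = 16); butter uses 133 of 133 (binding); labor uses 110 of 110 (binding).
Since oven time, yeast are not tight, their duals are 0.
From A_Bᵀ y = c: 6·y_butter + 1·y_labor = 54; 5·y_butter + 6·y_labor = 76.
→ y_butter = 8 and y_labor = 6.
Shadow price of labor = 6.

6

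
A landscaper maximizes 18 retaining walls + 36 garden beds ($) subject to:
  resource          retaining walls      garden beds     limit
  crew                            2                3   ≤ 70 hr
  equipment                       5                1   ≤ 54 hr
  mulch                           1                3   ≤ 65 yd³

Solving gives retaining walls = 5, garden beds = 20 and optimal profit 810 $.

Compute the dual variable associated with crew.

6

Binding: crew and mulch. Non-binding: equipment (9 unused).
Slack constraints have shadow price 0 (complementary slackness).
Dual feasibility on the basic columns requires 2·y_crew + 1·y_mulch = 18, 3·y_crew + 3·y_mulch = 36.
This yields shadow prices y_crew = 6, y_mulch = 6.
Shadow price of crew = 6.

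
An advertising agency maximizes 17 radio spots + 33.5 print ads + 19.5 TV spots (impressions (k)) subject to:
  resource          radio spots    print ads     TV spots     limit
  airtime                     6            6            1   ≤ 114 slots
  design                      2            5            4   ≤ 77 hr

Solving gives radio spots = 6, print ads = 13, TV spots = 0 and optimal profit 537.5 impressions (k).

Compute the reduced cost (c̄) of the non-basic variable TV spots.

Both airtime and design are binding at x*.
Dual feasibility on the basic columns requires 6·y_airtime + 2·y_design = 17, 6·y_airtime + 5·y_design = 33.5.
→ y_airtime = 1 and y_design = 5.5.
Reduced cost of TV spots: c₃ − yᵀa₃ = 19.5 − (1·1 + 5.5·4) = 19.5 − 23 = -3.5.

-3.5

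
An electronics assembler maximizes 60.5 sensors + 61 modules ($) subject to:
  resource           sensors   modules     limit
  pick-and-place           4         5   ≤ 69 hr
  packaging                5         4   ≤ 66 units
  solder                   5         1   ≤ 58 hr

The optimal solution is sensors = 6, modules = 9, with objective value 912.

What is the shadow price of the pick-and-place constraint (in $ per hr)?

At the optimum: pick-and-place uses 69 of 69 (binding); packaging uses 66 of 66 (binding); solder uses 39 of 58 (slack = 19).
Since solder is not tight, its dual is 0.
From A_Bᵀ y = c: 4·y_pick-and-place + 5·y_packaging = 60.5; 5·y_pick-and-place + 4·y_packaging = 61.
→ y_pick-and-place = 7 and y_packaging = 6.5.
Shadow price of pick-and-place = 7.

7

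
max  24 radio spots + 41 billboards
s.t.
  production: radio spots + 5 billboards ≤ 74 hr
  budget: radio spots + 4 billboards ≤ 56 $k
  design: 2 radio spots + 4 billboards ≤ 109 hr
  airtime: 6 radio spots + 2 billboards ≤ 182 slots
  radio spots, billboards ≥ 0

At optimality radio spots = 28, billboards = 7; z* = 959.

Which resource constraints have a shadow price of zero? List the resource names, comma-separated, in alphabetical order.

design, production

production: 63/74 (slack 11)
budget: 56/56 (binding)
design: 84/109 (slack 25)
airtime: 182/182 (binding)
By complementary slackness, a constraint with positive slack has shadow price 0 → design, production.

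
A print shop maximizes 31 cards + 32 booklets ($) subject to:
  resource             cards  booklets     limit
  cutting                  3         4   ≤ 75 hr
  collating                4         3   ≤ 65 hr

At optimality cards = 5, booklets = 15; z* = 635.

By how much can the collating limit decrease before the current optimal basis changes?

Binding constraints: cutting, collating. The basis is B = [[3,4],[4,3]] with det -7.
Per unit decrease in collating, x* moves by d = (-0.5714, 0.4286).
The basis stays optimal until cards reaches 0; allowable decrease = 8.75 hr.

8.75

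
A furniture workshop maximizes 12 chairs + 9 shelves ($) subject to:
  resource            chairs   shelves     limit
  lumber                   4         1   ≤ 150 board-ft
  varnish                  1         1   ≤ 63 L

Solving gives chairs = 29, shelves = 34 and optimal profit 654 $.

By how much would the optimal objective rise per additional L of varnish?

Check each constraint at x*: lumber 150/150 (tight); varnish 63/63 (tight).
The binding rows give the dual system: 4·y_lumber + 1·y_varnish = 12 and 1·y_lumber + 1·y_varnish = 9.
→ y_lumber = 1 and y_varnish = 8.
Shadow price of varnish = 8.

8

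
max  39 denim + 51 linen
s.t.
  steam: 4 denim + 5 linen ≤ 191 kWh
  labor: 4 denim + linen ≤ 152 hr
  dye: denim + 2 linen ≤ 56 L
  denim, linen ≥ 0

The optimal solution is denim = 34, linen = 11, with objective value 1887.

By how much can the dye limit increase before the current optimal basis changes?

Binding constraints: steam, dye. The basis is B = [[4,5],[1,2]] with det 3.
Per unit increase in dye, x* moves by d = (-1.6667, 1.3333).
The basis stays optimal until denim reaches 0; allowable increase = 20.4 L.

20.4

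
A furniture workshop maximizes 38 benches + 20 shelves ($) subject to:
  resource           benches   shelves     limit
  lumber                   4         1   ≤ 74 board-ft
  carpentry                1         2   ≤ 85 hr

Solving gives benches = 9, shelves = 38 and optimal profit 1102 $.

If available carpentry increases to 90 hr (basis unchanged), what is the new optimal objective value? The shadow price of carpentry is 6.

1132

Δb = 5, so new z* = 1102 + (6)·(5) = 1102 + 30 = 1132.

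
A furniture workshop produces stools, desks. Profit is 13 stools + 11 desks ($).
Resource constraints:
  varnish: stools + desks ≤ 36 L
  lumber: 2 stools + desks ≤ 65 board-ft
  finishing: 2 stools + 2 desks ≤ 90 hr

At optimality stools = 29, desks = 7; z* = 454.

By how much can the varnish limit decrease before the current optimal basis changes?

3.5

Binding constraints: varnish, lumber. The basis is B = [[1,1],[2,1]] with det -1.
Per unit decrease in varnish, x* moves by d = (1, -2).
The basis stays optimal until desks reaches 0; allowable decrease = 3.5 L.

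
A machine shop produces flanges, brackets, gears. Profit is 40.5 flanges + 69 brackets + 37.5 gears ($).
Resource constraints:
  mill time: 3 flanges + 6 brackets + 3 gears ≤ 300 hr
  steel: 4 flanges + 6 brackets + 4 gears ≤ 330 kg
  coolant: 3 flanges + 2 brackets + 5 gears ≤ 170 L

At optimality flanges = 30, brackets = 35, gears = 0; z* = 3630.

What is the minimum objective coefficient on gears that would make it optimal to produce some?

Check each constraint at x*: mill time 300/300 (tight); steel 330/330 (tight); coolant 160/170 (slack 10).
By complementary slackness, y = 0 for the non-binding constraint.
The binding rows give the dual system: 3·y_mill time + 4·y_steel = 40.5 and 6·y_mill time + 6·y_steel = 69.
This yields shadow prices y_mill time = 5.5, y_steel = 6.
gears enters the basis when its profit ≥ yᵀa₃ = 5.5·3 + 6·4 = 40.5.

40.5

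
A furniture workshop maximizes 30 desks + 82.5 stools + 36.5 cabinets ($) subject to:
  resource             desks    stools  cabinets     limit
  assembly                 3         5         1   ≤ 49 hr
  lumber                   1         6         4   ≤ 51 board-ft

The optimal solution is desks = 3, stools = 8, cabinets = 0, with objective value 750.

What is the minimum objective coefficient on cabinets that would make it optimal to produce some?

37.5

Check each constraint at x*: assembly 49/49 (tight); lumber 51/51 (tight).
From A_Bᵀ y = c: 3·y_assembly + 1·y_lumber = 30; 5·y_assembly + 6·y_lumber = 82.5.
→ y_assembly = 7.5 and y_lumber = 7.5.
cabinets enters the basis when its profit ≥ yᵀa₃ = 7.5·1 + 7.5·4 = 37.5.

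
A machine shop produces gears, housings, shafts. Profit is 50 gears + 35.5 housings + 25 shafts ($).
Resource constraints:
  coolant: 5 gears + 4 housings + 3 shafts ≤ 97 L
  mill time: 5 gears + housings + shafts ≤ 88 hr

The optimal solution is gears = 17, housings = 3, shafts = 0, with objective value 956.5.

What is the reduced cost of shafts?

-2

At the optimum: coolant uses 97 of 97 (binding); mill time uses 88 of 88 (binding).
Dual feasibility on the basic columns requires 5·y_coolant + 5·y_mill time = 50, 4·y_coolant + 1·y_mill time = 35.5.
This yields shadow prices y_coolant = 8.5, y_mill time = 1.5.
Reduced cost of shafts: c₃ − yᵀa₃ = 25 − (8.5·3 + 1.5·1) = 25 − 27 = -2.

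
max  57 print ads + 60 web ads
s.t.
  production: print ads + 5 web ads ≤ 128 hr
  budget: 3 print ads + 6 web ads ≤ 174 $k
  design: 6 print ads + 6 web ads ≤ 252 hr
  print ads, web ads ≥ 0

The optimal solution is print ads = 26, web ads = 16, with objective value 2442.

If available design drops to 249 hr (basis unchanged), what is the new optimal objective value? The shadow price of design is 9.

2415

Δb = -3, so new z* = 2442 + (9)·(-3) = 2442 − 27 = 2415.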